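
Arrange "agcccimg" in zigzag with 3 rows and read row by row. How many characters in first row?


Zigzag "agcccimg" into 3 rows:
Placing characters:
  'a' => row 0
  'g' => row 1
  'c' => row 2
  'c' => row 1
  'c' => row 0
  'i' => row 1
  'm' => row 2
  'g' => row 1
Rows:
  Row 0: "ac"
  Row 1: "gcig"
  Row 2: "cm"
First row length: 2

2


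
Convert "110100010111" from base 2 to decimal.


Input: "110100010111" in base 2
Positional expansion:
  Digit '1' (value 1) x 2^11 = 2048
  Digit '1' (value 1) x 2^10 = 1024
  Digit '0' (value 0) x 2^9 = 0
  Digit '1' (value 1) x 2^8 = 256
  Digit '0' (value 0) x 2^7 = 0
  Digit '0' (value 0) x 2^6 = 0
  Digit '0' (value 0) x 2^5 = 0
  Digit '1' (value 1) x 2^4 = 16
  Digit '0' (value 0) x 2^3 = 0
  Digit '1' (value 1) x 2^2 = 4
  Digit '1' (value 1) x 2^1 = 2
  Digit '1' (value 1) x 2^0 = 1
Sum = 3351

3351


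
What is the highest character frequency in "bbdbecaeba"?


Input: bbdbecaeba
Character counts:
  'a': 2
  'b': 4
  'c': 1
  'd': 1
  'e': 2
Maximum frequency: 4

4


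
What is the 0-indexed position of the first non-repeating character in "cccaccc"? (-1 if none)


Input: cccaccc
Character frequencies:
  'a': 1
  'c': 6
Scanning left to right for freq == 1:
  Position 0 ('c'): freq=6, skip
  Position 1 ('c'): freq=6, skip
  Position 2 ('c'): freq=6, skip
  Position 3 ('a'): unique! => answer = 3

3


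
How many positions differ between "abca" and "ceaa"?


Comparing "abca" and "ceaa" position by position:
  Position 0: 'a' vs 'c' => DIFFER
  Position 1: 'b' vs 'e' => DIFFER
  Position 2: 'c' vs 'a' => DIFFER
  Position 3: 'a' vs 'a' => same
Positions that differ: 3

3


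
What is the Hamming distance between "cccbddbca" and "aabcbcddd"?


Comparing "cccbddbca" and "aabcbcddd" position by position:
  Position 0: 'c' vs 'a' => differ
  Position 1: 'c' vs 'a' => differ
  Position 2: 'c' vs 'b' => differ
  Position 3: 'b' vs 'c' => differ
  Position 4: 'd' vs 'b' => differ
  Position 5: 'd' vs 'c' => differ
  Position 6: 'b' vs 'd' => differ
  Position 7: 'c' vs 'd' => differ
  Position 8: 'a' vs 'd' => differ
Total differences (Hamming distance): 9

9


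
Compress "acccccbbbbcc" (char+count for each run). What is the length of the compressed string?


Input: acccccbbbbcc
Runs:
  'a' x 1 => "a1"
  'c' x 5 => "c5"
  'b' x 4 => "b4"
  'c' x 2 => "c2"
Compressed: "a1c5b4c2"
Compressed length: 8

8


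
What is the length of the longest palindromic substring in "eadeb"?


Input: "eadeb"
Checking substrings for palindromes:
  No multi-char palindromic substrings found
Longest palindromic substring: "e" with length 1

1


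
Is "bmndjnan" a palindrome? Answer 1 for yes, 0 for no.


Input: bmndjnan
Reversed: nanjdnmb
  Compare pos 0 ('b') with pos 7 ('n'): MISMATCH
  Compare pos 1 ('m') with pos 6 ('a'): MISMATCH
  Compare pos 2 ('n') with pos 5 ('n'): match
  Compare pos 3 ('d') with pos 4 ('j'): MISMATCH
Result: not a palindrome

0


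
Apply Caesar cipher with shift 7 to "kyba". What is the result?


Caesar cipher: shift "kyba" by 7
  'k' (pos 10) + 7 = pos 17 = 'r'
  'y' (pos 24) + 7 = pos 5 = 'f'
  'b' (pos 1) + 7 = pos 8 = 'i'
  'a' (pos 0) + 7 = pos 7 = 'h'
Result: rfih

rfih


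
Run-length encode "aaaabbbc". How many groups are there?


Input: aaaabbbc
Scanning for consecutive runs:
  Group 1: 'a' x 4 (positions 0-3)
  Group 2: 'b' x 3 (positions 4-6)
  Group 3: 'c' x 1 (positions 7-7)
Total groups: 3

3


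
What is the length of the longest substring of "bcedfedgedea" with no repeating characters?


Input: "bcedfedgedea"
Sliding window (track last position of each char):
  Position 0 ('b'): window [0,0] length 1 -- new best
  Position 1 ('c'): window [0,1] length 2 -- new best
  Position 2 ('e'): window [0,2] length 3 -- new best
  Position 3 ('d'): window [0,3] length 4 -- new best
  Position 4 ('f'): window [0,4] length 5 -- new best
  Position 5 ('e'): repeat (last at 2), move window start to 3
  Position 5 ('e'): window [3,5] length 3
  Position 6 ('d'): repeat (last at 3), move window start to 4
  Position 6 ('d'): window [4,6] length 3
  Position 7 ('g'): window [4,7] length 4
  Position 8 ('e'): repeat (last at 5), move window start to 6
  Position 8 ('e'): window [6,8] length 3
  Position 9 ('d'): repeat (last at 6), move window start to 7
  Position 9 ('d'): window [7,9] length 3
  Position 10 ('e'): repeat (last at 8), move window start to 9
  Position 10 ('e'): window [9,10] length 2
  Position 11 ('a'): window [9,11] length 3
Longest substring with no repeats: "bcedf" with length 5

5


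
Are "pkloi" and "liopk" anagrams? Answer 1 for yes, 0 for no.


Strings: "pkloi", "liopk"
Sorted first:  iklop
Sorted second: iklop
Sorted forms match => anagrams

1


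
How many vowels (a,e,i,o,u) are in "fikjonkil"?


Input: fikjonkil
Checking each character:
  'f' at position 0: consonant
  'i' at position 1: vowel (running total: 1)
  'k' at position 2: consonant
  'j' at position 3: consonant
  'o' at position 4: vowel (running total: 2)
  'n' at position 5: consonant
  'k' at position 6: consonant
  'i' at position 7: vowel (running total: 3)
  'l' at position 8: consonant
Total vowels: 3

3


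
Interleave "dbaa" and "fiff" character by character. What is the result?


Interleaving "dbaa" and "fiff":
  Position 0: 'd' from first, 'f' from second => "df"
  Position 1: 'b' from first, 'i' from second => "bi"
  Position 2: 'a' from first, 'f' from second => "af"
  Position 3: 'a' from first, 'f' from second => "af"
Result: dfbiafaf

dfbiafaf


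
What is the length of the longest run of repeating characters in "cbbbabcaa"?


Input: "cbbbabcaa"
Scanning for longest run:
  Position 1 ('b'): new char, reset run to 1
  Position 2 ('b'): continues run of 'b', length=2
  Position 3 ('b'): continues run of 'b', length=3
  Position 4 ('a'): new char, reset run to 1
  Position 5 ('b'): new char, reset run to 1
  Position 6 ('c'): new char, reset run to 1
  Position 7 ('a'): new char, reset run to 1
  Position 8 ('a'): continues run of 'a', length=2
Longest run: 'b' with length 3

3


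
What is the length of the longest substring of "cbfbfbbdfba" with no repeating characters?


Input: "cbfbfbbdfba"
Sliding window (track last position of each char):
  Position 0 ('c'): window [0,0] length 1 -- new best
  Position 1 ('b'): window [0,1] length 2 -- new best
  Position 2 ('f'): window [0,2] length 3 -- new best
  Position 3 ('b'): repeat (last at 1), move window start to 2
  Position 3 ('b'): window [2,3] length 2
  Position 4 ('f'): repeat (last at 2), move window start to 3
  Position 4 ('f'): window [3,4] length 2
  Position 5 ('b'): repeat (last at 3), move window start to 4
  Position 5 ('b'): window [4,5] length 2
  Position 6 ('b'): repeat (last at 5), move window start to 6
  Position 6 ('b'): window [6,6] length 1
  Position 7 ('d'): window [6,7] length 2
  Position 8 ('f'): window [6,8] length 3
  Position 9 ('b'): repeat (last at 6), move window start to 7
  Position 9 ('b'): window [7,9] length 3
  Position 10 ('a'): window [7,10] length 4 -- new best
Longest substring with no repeats: "dfba" with length 4

4


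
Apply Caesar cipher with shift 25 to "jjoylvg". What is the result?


Caesar cipher: shift "jjoylvg" by 25
  'j' (pos 9) + 25 = pos 8 = 'i'
  'j' (pos 9) + 25 = pos 8 = 'i'
  'o' (pos 14) + 25 = pos 13 = 'n'
  'y' (pos 24) + 25 = pos 23 = 'x'
  'l' (pos 11) + 25 = pos 10 = 'k'
  'v' (pos 21) + 25 = pos 20 = 'u'
  'g' (pos 6) + 25 = pos 5 = 'f'
Result: iinxkuf

iinxkuf


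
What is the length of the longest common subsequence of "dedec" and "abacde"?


LCS of "dedec" and "abacde"
DP table:
           a    b    a    c    d    e
      0    0    0    0    0    0    0
  d   0    0    0    0    0    1    1
  e   0    0    0    0    0    1    2
  d   0    0    0    0    0    1    2
  e   0    0    0    0    0    1    2
  c   0    0    0    0    1    1    2
LCS length = dp[5][6] = 2

2


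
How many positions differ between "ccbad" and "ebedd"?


Comparing "ccbad" and "ebedd" position by position:
  Position 0: 'c' vs 'e' => DIFFER
  Position 1: 'c' vs 'b' => DIFFER
  Position 2: 'b' vs 'e' => DIFFER
  Position 3: 'a' vs 'd' => DIFFER
  Position 4: 'd' vs 'd' => same
Positions that differ: 4

4


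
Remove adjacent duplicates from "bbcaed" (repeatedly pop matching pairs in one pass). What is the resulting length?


Input: bbcaed
Stack-based adjacent duplicate removal:
  Read 'b': push. Stack: b
  Read 'b': matches stack top 'b' => pop. Stack: (empty)
  Read 'c': push. Stack: c
  Read 'a': push. Stack: ca
  Read 'e': push. Stack: cae
  Read 'd': push. Stack: caed
Final stack: "caed" (length 4)

4


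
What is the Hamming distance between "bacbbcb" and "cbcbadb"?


Comparing "bacbbcb" and "cbcbadb" position by position:
  Position 0: 'b' vs 'c' => differ
  Position 1: 'a' vs 'b' => differ
  Position 2: 'c' vs 'c' => same
  Position 3: 'b' vs 'b' => same
  Position 4: 'b' vs 'a' => differ
  Position 5: 'c' vs 'd' => differ
  Position 6: 'b' vs 'b' => same
Total differences (Hamming distance): 4

4


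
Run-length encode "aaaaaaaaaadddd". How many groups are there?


Input: aaaaaaaaaadddd
Scanning for consecutive runs:
  Group 1: 'a' x 10 (positions 0-9)
  Group 2: 'd' x 4 (positions 10-13)
Total groups: 2

2


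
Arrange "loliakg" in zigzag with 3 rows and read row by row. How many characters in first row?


Zigzag "loliakg" into 3 rows:
Placing characters:
  'l' => row 0
  'o' => row 1
  'l' => row 2
  'i' => row 1
  'a' => row 0
  'k' => row 1
  'g' => row 2
Rows:
  Row 0: "la"
  Row 1: "oik"
  Row 2: "lg"
First row length: 2

2


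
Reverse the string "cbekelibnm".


Input: cbekelibnm
Reading characters right to left:
  Position 9: 'm'
  Position 8: 'n'
  Position 7: 'b'
  Position 6: 'i'
  Position 5: 'l'
  Position 4: 'e'
  Position 3: 'k'
  Position 2: 'e'
  Position 1: 'b'
  Position 0: 'c'
Reversed: mnbilekebc

mnbilekebc


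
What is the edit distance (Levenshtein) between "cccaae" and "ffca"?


Computing edit distance: "cccaae" -> "ffca"
DP table:
           f    f    c    a
      0    1    2    3    4
  c   1    1    2    2    3
  c   2    2    2    2    3
  c   3    3    3    2    3
  a   4    4    4    3    2
  a   5    5    5    4    3
  e   6    6    6    5    4
Edit distance = dp[6][4] = 4

4


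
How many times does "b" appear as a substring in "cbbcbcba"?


Searching for "b" in "cbbcbcba"
Scanning each position:
  Position 0: "c" => no
  Position 1: "b" => MATCH
  Position 2: "b" => MATCH
  Position 3: "c" => no
  Position 4: "b" => MATCH
  Position 5: "c" => no
  Position 6: "b" => MATCH
  Position 7: "a" => no
Total occurrences: 4

4


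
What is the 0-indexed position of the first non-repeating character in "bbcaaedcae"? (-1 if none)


Input: bbcaaedcae
Character frequencies:
  'a': 3
  'b': 2
  'c': 2
  'd': 1
  'e': 2
Scanning left to right for freq == 1:
  Position 0 ('b'): freq=2, skip
  Position 1 ('b'): freq=2, skip
  Position 2 ('c'): freq=2, skip
  Position 3 ('a'): freq=3, skip
  Position 4 ('a'): freq=3, skip
  Position 5 ('e'): freq=2, skip
  Position 6 ('d'): unique! => answer = 6

6


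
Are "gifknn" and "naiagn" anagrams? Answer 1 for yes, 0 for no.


Strings: "gifknn", "naiagn"
Sorted first:  fgiknn
Sorted second: aaginn
Differ at position 0: 'f' vs 'a' => not anagrams

0


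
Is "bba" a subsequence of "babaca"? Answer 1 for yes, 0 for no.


Check if "bba" is a subsequence of "babaca"
Greedy scan:
  Position 0 ('b'): matches sub[0] = 'b'
  Position 1 ('a'): no match needed
  Position 2 ('b'): matches sub[1] = 'b'
  Position 3 ('a'): matches sub[2] = 'a'
  Position 4 ('c'): no match needed
  Position 5 ('a'): no match needed
All 3 characters matched => is a subsequence

1


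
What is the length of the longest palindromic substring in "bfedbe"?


Input: "bfedbe"
Checking substrings for palindromes:
  No multi-char palindromic substrings found
Longest palindromic substring: "b" with length 1

1


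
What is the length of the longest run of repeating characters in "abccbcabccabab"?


Input: "abccbcabccabab"
Scanning for longest run:
  Position 1 ('b'): new char, reset run to 1
  Position 2 ('c'): new char, reset run to 1
  Position 3 ('c'): continues run of 'c', length=2
  Position 4 ('b'): new char, reset run to 1
  Position 5 ('c'): new char, reset run to 1
  Position 6 ('a'): new char, reset run to 1
  Position 7 ('b'): new char, reset run to 1
  Position 8 ('c'): new char, reset run to 1
  Position 9 ('c'): continues run of 'c', length=2
  Position 10 ('a'): new char, reset run to 1
  Position 11 ('b'): new char, reset run to 1
  Position 12 ('a'): new char, reset run to 1
  Position 13 ('b'): new char, reset run to 1
Longest run: 'c' with length 2

2


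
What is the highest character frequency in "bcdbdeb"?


Input: bcdbdeb
Character counts:
  'b': 3
  'c': 1
  'd': 2
  'e': 1
Maximum frequency: 3

3


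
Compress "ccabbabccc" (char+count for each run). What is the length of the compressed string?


Input: ccabbabccc
Runs:
  'c' x 2 => "c2"
  'a' x 1 => "a1"
  'b' x 2 => "b2"
  'a' x 1 => "a1"
  'b' x 1 => "b1"
  'c' x 3 => "c3"
Compressed: "c2a1b2a1b1c3"
Compressed length: 12

12


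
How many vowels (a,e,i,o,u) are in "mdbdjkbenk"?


Input: mdbdjkbenk
Checking each character:
  'm' at position 0: consonant
  'd' at position 1: consonant
  'b' at position 2: consonant
  'd' at position 3: consonant
  'j' at position 4: consonant
  'k' at position 5: consonant
  'b' at position 6: consonant
  'e' at position 7: vowel (running total: 1)
  'n' at position 8: consonant
  'k' at position 9: consonant
Total vowels: 1

1


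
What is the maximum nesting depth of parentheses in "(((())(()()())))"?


Input: "(((())(()()())))"
Tracking depth:
  Position 0 '(': depth becomes 1
  Position 1 '(': depth becomes 2
  Position 2 '(': depth becomes 3
  Position 3 '(': depth becomes 4
  Position 4 ')': depth becomes 3
  Position 5 ')': depth becomes 2
  Position 6 '(': depth becomes 3
  Position 7 '(': depth becomes 4
  Position 8 ')': depth becomes 3
  Position 9 '(': depth becomes 4
  Position 10 ')': depth becomes 3
  Position 11 '(': depth becomes 4
  Position 12 ')': depth becomes 3
  Position 13 ')': depth becomes 2
  Position 14 ')': depth becomes 1
  Position 15 ')': depth becomes 0
Maximum depth reached: 4

4


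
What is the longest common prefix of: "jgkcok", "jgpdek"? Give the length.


Words: jgkcok, jgpdek
  Position 0: all 'j' => match
  Position 1: all 'g' => match
  Position 2: ('k', 'p') => mismatch, stop
LCP = "jg" (length 2)

2


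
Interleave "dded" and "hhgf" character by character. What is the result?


Interleaving "dded" and "hhgf":
  Position 0: 'd' from first, 'h' from second => "dh"
  Position 1: 'd' from first, 'h' from second => "dh"
  Position 2: 'e' from first, 'g' from second => "eg"
  Position 3: 'd' from first, 'f' from second => "df"
Result: dhdhegdf

dhdhegdf


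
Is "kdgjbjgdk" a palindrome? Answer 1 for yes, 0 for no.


Input: kdgjbjgdk
Reversed: kdgjbjgdk
  Compare pos 0 ('k') with pos 8 ('k'): match
  Compare pos 1 ('d') with pos 7 ('d'): match
  Compare pos 2 ('g') with pos 6 ('g'): match
  Compare pos 3 ('j') with pos 5 ('j'): match
Result: palindrome

1


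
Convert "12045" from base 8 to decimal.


Input: "12045" in base 8
Positional expansion:
  Digit '1' (value 1) x 8^4 = 4096
  Digit '2' (value 2) x 8^3 = 1024
  Digit '0' (value 0) x 8^2 = 0
  Digit '4' (value 4) x 8^1 = 32
  Digit '5' (value 5) x 8^0 = 5
Sum = 5157

5157


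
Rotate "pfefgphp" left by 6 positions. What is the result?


Input: "pfefgphp", rotate left by 6
First 6 characters: "pfefgp"
Remaining characters: "hp"
Concatenate remaining + first: "hp" + "pfefgp" = "hppfefgp"

hppfefgp


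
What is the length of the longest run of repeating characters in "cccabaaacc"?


Input: "cccabaaacc"
Scanning for longest run:
  Position 1 ('c'): continues run of 'c', length=2
  Position 2 ('c'): continues run of 'c', length=3
  Position 3 ('a'): new char, reset run to 1
  Position 4 ('b'): new char, reset run to 1
  Position 5 ('a'): new char, reset run to 1
  Position 6 ('a'): continues run of 'a', length=2
  Position 7 ('a'): continues run of 'a', length=3
  Position 8 ('c'): new char, reset run to 1
  Position 9 ('c'): continues run of 'c', length=2
Longest run: 'c' with length 3

3


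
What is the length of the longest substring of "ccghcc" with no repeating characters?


Input: "ccghcc"
Sliding window (track last position of each char):
  Position 0 ('c'): window [0,0] length 1 -- new best
  Position 1 ('c'): repeat (last at 0), move window start to 1
  Position 1 ('c'): window [1,1] length 1
  Position 2 ('g'): window [1,2] length 2 -- new best
  Position 3 ('h'): window [1,3] length 3 -- new best
  Position 4 ('c'): repeat (last at 1), move window start to 2
  Position 4 ('c'): window [2,4] length 3
  Position 5 ('c'): repeat (last at 4), move window start to 5
  Position 5 ('c'): window [5,5] length 1
Longest substring with no repeats: "cgh" with length 3

3


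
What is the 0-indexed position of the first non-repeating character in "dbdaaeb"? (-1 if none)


Input: dbdaaeb
Character frequencies:
  'a': 2
  'b': 2
  'd': 2
  'e': 1
Scanning left to right for freq == 1:
  Position 0 ('d'): freq=2, skip
  Position 1 ('b'): freq=2, skip
  Position 2 ('d'): freq=2, skip
  Position 3 ('a'): freq=2, skip
  Position 4 ('a'): freq=2, skip
  Position 5 ('e'): unique! => answer = 5

5


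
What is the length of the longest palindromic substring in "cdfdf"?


Input: "cdfdf"
Checking substrings for palindromes:
  [1:4] "dfd" (len 3) => palindrome
  [2:5] "fdf" (len 3) => palindrome
Longest palindromic substring: "dfd" with length 3

3


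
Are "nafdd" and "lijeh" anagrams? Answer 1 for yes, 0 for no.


Strings: "nafdd", "lijeh"
Sorted first:  addfn
Sorted second: ehijl
Differ at position 0: 'a' vs 'e' => not anagrams

0


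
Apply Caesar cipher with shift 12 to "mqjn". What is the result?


Caesar cipher: shift "mqjn" by 12
  'm' (pos 12) + 12 = pos 24 = 'y'
  'q' (pos 16) + 12 = pos 2 = 'c'
  'j' (pos 9) + 12 = pos 21 = 'v'
  'n' (pos 13) + 12 = pos 25 = 'z'
Result: ycvz

ycvz


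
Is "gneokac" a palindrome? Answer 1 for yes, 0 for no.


Input: gneokac
Reversed: cakoeng
  Compare pos 0 ('g') with pos 6 ('c'): MISMATCH
  Compare pos 1 ('n') with pos 5 ('a'): MISMATCH
  Compare pos 2 ('e') with pos 4 ('k'): MISMATCH
Result: not a palindrome

0


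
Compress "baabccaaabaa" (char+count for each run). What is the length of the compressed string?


Input: baabccaaabaa
Runs:
  'b' x 1 => "b1"
  'a' x 2 => "a2"
  'b' x 1 => "b1"
  'c' x 2 => "c2"
  'a' x 3 => "a3"
  'b' x 1 => "b1"
  'a' x 2 => "a2"
Compressed: "b1a2b1c2a3b1a2"
Compressed length: 14

14


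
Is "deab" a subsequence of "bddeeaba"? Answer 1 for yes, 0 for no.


Check if "deab" is a subsequence of "bddeeaba"
Greedy scan:
  Position 0 ('b'): no match needed
  Position 1 ('d'): matches sub[0] = 'd'
  Position 2 ('d'): no match needed
  Position 3 ('e'): matches sub[1] = 'e'
  Position 4 ('e'): no match needed
  Position 5 ('a'): matches sub[2] = 'a'
  Position 6 ('b'): matches sub[3] = 'b'
  Position 7 ('a'): no match needed
All 4 characters matched => is a subsequence

1


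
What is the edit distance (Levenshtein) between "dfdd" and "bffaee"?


Computing edit distance: "dfdd" -> "bffaee"
DP table:
           b    f    f    a    e    e
      0    1    2    3    4    5    6
  d   1    1    2    3    4    5    6
  f   2    2    1    2    3    4    5
  d   3    3    2    2    3    4    5
  d   4    4    3    3    3    4    5
Edit distance = dp[4][6] = 5

5


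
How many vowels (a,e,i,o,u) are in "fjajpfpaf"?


Input: fjajpfpaf
Checking each character:
  'f' at position 0: consonant
  'j' at position 1: consonant
  'a' at position 2: vowel (running total: 1)
  'j' at position 3: consonant
  'p' at position 4: consonant
  'f' at position 5: consonant
  'p' at position 6: consonant
  'a' at position 7: vowel (running total: 2)
  'f' at position 8: consonant
Total vowels: 2

2


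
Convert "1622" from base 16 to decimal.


Input: "1622" in base 16
Positional expansion:
  Digit '1' (value 1) x 16^3 = 4096
  Digit '6' (value 6) x 16^2 = 1536
  Digit '2' (value 2) x 16^1 = 32
  Digit '2' (value 2) x 16^0 = 2
Sum = 5666

5666


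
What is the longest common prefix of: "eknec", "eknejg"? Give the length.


Words: eknec, eknejg
  Position 0: all 'e' => match
  Position 1: all 'k' => match
  Position 2: all 'n' => match
  Position 3: all 'e' => match
  Position 4: ('c', 'j') => mismatch, stop
LCP = "ekne" (length 4)

4


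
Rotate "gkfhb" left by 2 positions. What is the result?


Input: "gkfhb", rotate left by 2
First 2 characters: "gk"
Remaining characters: "fhb"
Concatenate remaining + first: "fhb" + "gk" = "fhbgk"

fhbgk


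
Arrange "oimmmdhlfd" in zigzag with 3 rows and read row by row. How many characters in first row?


Zigzag "oimmmdhlfd" into 3 rows:
Placing characters:
  'o' => row 0
  'i' => row 1
  'm' => row 2
  'm' => row 1
  'm' => row 0
  'd' => row 1
  'h' => row 2
  'l' => row 1
  'f' => row 0
  'd' => row 1
Rows:
  Row 0: "omf"
  Row 1: "imdld"
  Row 2: "mh"
First row length: 3

3


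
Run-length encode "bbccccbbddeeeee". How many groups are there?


Input: bbccccbbddeeeee
Scanning for consecutive runs:
  Group 1: 'b' x 2 (positions 0-1)
  Group 2: 'c' x 4 (positions 2-5)
  Group 3: 'b' x 2 (positions 6-7)
  Group 4: 'd' x 2 (positions 8-9)
  Group 5: 'e' x 5 (positions 10-14)
Total groups: 5

5


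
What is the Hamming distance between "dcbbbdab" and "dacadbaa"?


Comparing "dcbbbdab" and "dacadbaa" position by position:
  Position 0: 'd' vs 'd' => same
  Position 1: 'c' vs 'a' => differ
  Position 2: 'b' vs 'c' => differ
  Position 3: 'b' vs 'a' => differ
  Position 4: 'b' vs 'd' => differ
  Position 5: 'd' vs 'b' => differ
  Position 6: 'a' vs 'a' => same
  Position 7: 'b' vs 'a' => differ
Total differences (Hamming distance): 6

6


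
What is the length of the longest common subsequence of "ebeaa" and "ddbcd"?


LCS of "ebeaa" and "ddbcd"
DP table:
           d    d    b    c    d
      0    0    0    0    0    0
  e   0    0    0    0    0    0
  b   0    0    0    1    1    1
  e   0    0    0    1    1    1
  a   0    0    0    1    1    1
  a   0    0    0    1    1    1
LCS length = dp[5][5] = 1

1


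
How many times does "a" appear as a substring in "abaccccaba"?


Searching for "a" in "abaccccaba"
Scanning each position:
  Position 0: "a" => MATCH
  Position 1: "b" => no
  Position 2: "a" => MATCH
  Position 3: "c" => no
  Position 4: "c" => no
  Position 5: "c" => no
  Position 6: "c" => no
  Position 7: "a" => MATCH
  Position 8: "b" => no
  Position 9: "a" => MATCH
Total occurrences: 4

4


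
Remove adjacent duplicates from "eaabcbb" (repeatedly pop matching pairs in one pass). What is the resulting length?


Input: eaabcbb
Stack-based adjacent duplicate removal:
  Read 'e': push. Stack: e
  Read 'a': push. Stack: ea
  Read 'a': matches stack top 'a' => pop. Stack: e
  Read 'b': push. Stack: eb
  Read 'c': push. Stack: ebc
  Read 'b': push. Stack: ebcb
  Read 'b': matches stack top 'b' => pop. Stack: ebc
Final stack: "ebc" (length 3)

3


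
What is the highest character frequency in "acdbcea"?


Input: acdbcea
Character counts:
  'a': 2
  'b': 1
  'c': 2
  'd': 1
  'e': 1
Maximum frequency: 2

2


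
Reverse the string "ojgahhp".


Input: ojgahhp
Reading characters right to left:
  Position 6: 'p'
  Position 5: 'h'
  Position 4: 'h'
  Position 3: 'a'
  Position 2: 'g'
  Position 1: 'j'
  Position 0: 'o'
Reversed: phhagjo

phhagjo


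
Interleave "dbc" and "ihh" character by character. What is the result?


Interleaving "dbc" and "ihh":
  Position 0: 'd' from first, 'i' from second => "di"
  Position 1: 'b' from first, 'h' from second => "bh"
  Position 2: 'c' from first, 'h' from second => "ch"
Result: dibhch

dibhch


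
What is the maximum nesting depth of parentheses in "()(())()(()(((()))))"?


Input: "()(())()(()(((()))))"
Tracking depth:
  Position 0 '(': depth becomes 1
  Position 1 ')': depth becomes 0
  Position 2 '(': depth becomes 1
  Position 3 '(': depth becomes 2
  Position 4 ')': depth becomes 1
  Position 5 ')': depth becomes 0
  Position 6 '(': depth becomes 1
  Position 7 ')': depth becomes 0
  Position 8 '(': depth becomes 1
  Position 9 '(': depth becomes 2
  Position 10 ')': depth becomes 1
  Position 11 '(': depth becomes 2
  Position 12 '(': depth becomes 3
  Position 13 '(': depth becomes 4
  Position 14 '(': depth becomes 5
  Position 15 ')': depth becomes 4
  Position 16 ')': depth becomes 3
  Position 17 ')': depth becomes 2
  Position 18 ')': depth becomes 1
  Position 19 ')': depth becomes 0
Maximum depth reached: 5

5


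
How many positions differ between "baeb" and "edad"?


Comparing "baeb" and "edad" position by position:
  Position 0: 'b' vs 'e' => DIFFER
  Position 1: 'a' vs 'd' => DIFFER
  Position 2: 'e' vs 'a' => DIFFER
  Position 3: 'b' vs 'd' => DIFFER
Positions that differ: 4

4


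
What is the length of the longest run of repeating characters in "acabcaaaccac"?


Input: "acabcaaaccac"
Scanning for longest run:
  Position 1 ('c'): new char, reset run to 1
  Position 2 ('a'): new char, reset run to 1
  Position 3 ('b'): new char, reset run to 1
  Position 4 ('c'): new char, reset run to 1
  Position 5 ('a'): new char, reset run to 1
  Position 6 ('a'): continues run of 'a', length=2
  Position 7 ('a'): continues run of 'a', length=3
  Position 8 ('c'): new char, reset run to 1
  Position 9 ('c'): continues run of 'c', length=2
  Position 10 ('a'): new char, reset run to 1
  Position 11 ('c'): new char, reset run to 1
Longest run: 'a' with length 3

3


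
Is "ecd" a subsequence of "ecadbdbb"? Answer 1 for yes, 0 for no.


Check if "ecd" is a subsequence of "ecadbdbb"
Greedy scan:
  Position 0 ('e'): matches sub[0] = 'e'
  Position 1 ('c'): matches sub[1] = 'c'
  Position 2 ('a'): no match needed
  Position 3 ('d'): matches sub[2] = 'd'
  Position 4 ('b'): no match needed
  Position 5 ('d'): no match needed
  Position 6 ('b'): no match needed
  Position 7 ('b'): no match needed
All 3 characters matched => is a subsequence

1


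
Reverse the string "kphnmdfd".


Input: kphnmdfd
Reading characters right to left:
  Position 7: 'd'
  Position 6: 'f'
  Position 5: 'd'
  Position 4: 'm'
  Position 3: 'n'
  Position 2: 'h'
  Position 1: 'p'
  Position 0: 'k'
Reversed: dfdmnhpk

dfdmnhpk


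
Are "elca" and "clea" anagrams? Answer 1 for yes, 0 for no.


Strings: "elca", "clea"
Sorted first:  acel
Sorted second: acel
Sorted forms match => anagrams

1


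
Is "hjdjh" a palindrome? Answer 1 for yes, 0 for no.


Input: hjdjh
Reversed: hjdjh
  Compare pos 0 ('h') with pos 4 ('h'): match
  Compare pos 1 ('j') with pos 3 ('j'): match
Result: palindrome

1


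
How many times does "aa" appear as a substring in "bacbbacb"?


Searching for "aa" in "bacbbacb"
Scanning each position:
  Position 0: "ba" => no
  Position 1: "ac" => no
  Position 2: "cb" => no
  Position 3: "bb" => no
  Position 4: "ba" => no
  Position 5: "ac" => no
  Position 6: "cb" => no
Total occurrences: 0

0


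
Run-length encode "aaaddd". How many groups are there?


Input: aaaddd
Scanning for consecutive runs:
  Group 1: 'a' x 3 (positions 0-2)
  Group 2: 'd' x 3 (positions 3-5)
Total groups: 2

2


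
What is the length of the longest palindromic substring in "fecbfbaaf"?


Input: "fecbfbaaf"
Checking substrings for palindromes:
  [3:6] "bfb" (len 3) => palindrome
  [6:8] "aa" (len 2) => palindrome
Longest palindromic substring: "bfb" with length 3

3


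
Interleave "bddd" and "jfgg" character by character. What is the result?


Interleaving "bddd" and "jfgg":
  Position 0: 'b' from first, 'j' from second => "bj"
  Position 1: 'd' from first, 'f' from second => "df"
  Position 2: 'd' from first, 'g' from second => "dg"
  Position 3: 'd' from first, 'g' from second => "dg"
Result: bjdfdgdg

bjdfdgdg


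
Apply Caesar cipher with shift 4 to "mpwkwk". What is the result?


Caesar cipher: shift "mpwkwk" by 4
  'm' (pos 12) + 4 = pos 16 = 'q'
  'p' (pos 15) + 4 = pos 19 = 't'
  'w' (pos 22) + 4 = pos 0 = 'a'
  'k' (pos 10) + 4 = pos 14 = 'o'
  'w' (pos 22) + 4 = pos 0 = 'a'
  'k' (pos 10) + 4 = pos 14 = 'o'
Result: qtaoao

qtaoao


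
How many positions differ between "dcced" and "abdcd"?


Comparing "dcced" and "abdcd" position by position:
  Position 0: 'd' vs 'a' => DIFFER
  Position 1: 'c' vs 'b' => DIFFER
  Position 2: 'c' vs 'd' => DIFFER
  Position 3: 'e' vs 'c' => DIFFER
  Position 4: 'd' vs 'd' => same
Positions that differ: 4

4


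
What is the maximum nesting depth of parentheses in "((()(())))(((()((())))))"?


Input: "((()(())))(((()((())))))"
Tracking depth:
  Position 0 '(': depth becomes 1
  Position 1 '(': depth becomes 2
  Position 2 '(': depth becomes 3
  Position 3 ')': depth becomes 2
  Position 4 '(': depth becomes 3
  Position 5 '(': depth becomes 4
  Position 6 ')': depth becomes 3
  Position 7 ')': depth becomes 2
  Position 8 ')': depth becomes 1
  Position 9 ')': depth becomes 0
  Position 10 '(': depth becomes 1
  Position 11 '(': depth becomes 2
  Position 12 '(': depth becomes 3
  Position 13 '(': depth becomes 4
  Position 14 ')': depth becomes 3
  Position 15 '(': depth becomes 4
  Position 16 '(': depth becomes 5
  Position 17 '(': depth becomes 6
  Position 18 ')': depth becomes 5
  Position 19 ')': depth becomes 4
  Position 20 ')': depth becomes 3
  Position 21 ')': depth becomes 2
  Position 22 ')': depth becomes 1
  Position 23 ')': depth becomes 0
Maximum depth reached: 6

6


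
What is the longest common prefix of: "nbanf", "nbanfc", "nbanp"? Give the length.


Words: nbanf, nbanfc, nbanp
  Position 0: all 'n' => match
  Position 1: all 'b' => match
  Position 2: all 'a' => match
  Position 3: all 'n' => match
  Position 4: ('f', 'f', 'p') => mismatch, stop
LCP = "nban" (length 4)

4


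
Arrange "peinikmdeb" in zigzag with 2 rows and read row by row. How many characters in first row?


Zigzag "peinikmdeb" into 2 rows:
Placing characters:
  'p' => row 0
  'e' => row 1
  'i' => row 0
  'n' => row 1
  'i' => row 0
  'k' => row 1
  'm' => row 0
  'd' => row 1
  'e' => row 0
  'b' => row 1
Rows:
  Row 0: "piime"
  Row 1: "enkdb"
First row length: 5

5


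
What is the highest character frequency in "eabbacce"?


Input: eabbacce
Character counts:
  'a': 2
  'b': 2
  'c': 2
  'e': 2
Maximum frequency: 2

2


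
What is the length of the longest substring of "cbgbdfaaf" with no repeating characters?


Input: "cbgbdfaaf"
Sliding window (track last position of each char):
  Position 0 ('c'): window [0,0] length 1 -- new best
  Position 1 ('b'): window [0,1] length 2 -- new best
  Position 2 ('g'): window [0,2] length 3 -- new best
  Position 3 ('b'): repeat (last at 1), move window start to 2
  Position 3 ('b'): window [2,3] length 2
  Position 4 ('d'): window [2,4] length 3
  Position 5 ('f'): window [2,5] length 4 -- new best
  Position 6 ('a'): window [2,6] length 5 -- new best
  Position 7 ('a'): repeat (last at 6), move window start to 7
  Position 7 ('a'): window [7,7] length 1
  Position 8 ('f'): window [7,8] length 2
Longest substring with no repeats: "gbdfa" with length 5

5


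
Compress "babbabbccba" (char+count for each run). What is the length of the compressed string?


Input: babbabbccba
Runs:
  'b' x 1 => "b1"
  'a' x 1 => "a1"
  'b' x 2 => "b2"
  'a' x 1 => "a1"
  'b' x 2 => "b2"
  'c' x 2 => "c2"
  'b' x 1 => "b1"
  'a' x 1 => "a1"
Compressed: "b1a1b2a1b2c2b1a1"
Compressed length: 16

16


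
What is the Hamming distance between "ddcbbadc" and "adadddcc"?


Comparing "ddcbbadc" and "adadddcc" position by position:
  Position 0: 'd' vs 'a' => differ
  Position 1: 'd' vs 'd' => same
  Position 2: 'c' vs 'a' => differ
  Position 3: 'b' vs 'd' => differ
  Position 4: 'b' vs 'd' => differ
  Position 5: 'a' vs 'd' => differ
  Position 6: 'd' vs 'c' => differ
  Position 7: 'c' vs 'c' => same
Total differences (Hamming distance): 6

6


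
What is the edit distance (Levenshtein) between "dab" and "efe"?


Computing edit distance: "dab" -> "efe"
DP table:
           e    f    e
      0    1    2    3
  d   1    1    2    3
  a   2    2    2    3
  b   3    3    3    3
Edit distance = dp[3][3] = 3

3


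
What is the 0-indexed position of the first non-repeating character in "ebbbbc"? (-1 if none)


Input: ebbbbc
Character frequencies:
  'b': 4
  'c': 1
  'e': 1
Scanning left to right for freq == 1:
  Position 0 ('e'): unique! => answer = 0

0


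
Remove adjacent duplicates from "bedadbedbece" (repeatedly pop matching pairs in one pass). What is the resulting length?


Input: bedadbedbece
Stack-based adjacent duplicate removal:
  Read 'b': push. Stack: b
  Read 'e': push. Stack: be
  Read 'd': push. Stack: bed
  Read 'a': push. Stack: beda
  Read 'd': push. Stack: bedad
  Read 'b': push. Stack: bedadb
  Read 'e': push. Stack: bedadbe
  Read 'd': push. Stack: bedadbed
  Read 'b': push. Stack: bedadbedb
  Read 'e': push. Stack: bedadbedbe
  Read 'c': push. Stack: bedadbedbec
  Read 'e': push. Stack: bedadbedbece
Final stack: "bedadbedbece" (length 12)

12


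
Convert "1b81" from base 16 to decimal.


Input: "1b81" in base 16
Positional expansion:
  Digit '1' (value 1) x 16^3 = 4096
  Digit 'b' (value 11) x 16^2 = 2816
  Digit '8' (value 8) x 16^1 = 128
  Digit '1' (value 1) x 16^0 = 1
Sum = 7041

7041


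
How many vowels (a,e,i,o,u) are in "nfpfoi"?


Input: nfpfoi
Checking each character:
  'n' at position 0: consonant
  'f' at position 1: consonant
  'p' at position 2: consonant
  'f' at position 3: consonant
  'o' at position 4: vowel (running total: 1)
  'i' at position 5: vowel (running total: 2)
Total vowels: 2

2


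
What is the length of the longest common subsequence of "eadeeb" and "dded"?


LCS of "eadeeb" and "dded"
DP table:
           d    d    e    d
      0    0    0    0    0
  e   0    0    0    1    1
  a   0    0    0    1    1
  d   0    1    1    1    2
  e   0    1    1    2    2
  e   0    1    1    2    2
  b   0    1    1    2    2
LCS length = dp[6][4] = 2

2


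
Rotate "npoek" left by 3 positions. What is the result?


Input: "npoek", rotate left by 3
First 3 characters: "npo"
Remaining characters: "ek"
Concatenate remaining + first: "ek" + "npo" = "eknpo"

eknpo


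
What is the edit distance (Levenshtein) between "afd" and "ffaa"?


Computing edit distance: "afd" -> "ffaa"
DP table:
           f    f    a    a
      0    1    2    3    4
  a   1    1    2    2    3
  f   2    1    1    2    3
  d   3    2    2    2    3
Edit distance = dp[3][4] = 3

3


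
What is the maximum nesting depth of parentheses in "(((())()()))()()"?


Input: "(((())()()))()()"
Tracking depth:
  Position 0 '(': depth becomes 1
  Position 1 '(': depth becomes 2
  Position 2 '(': depth becomes 3
  Position 3 '(': depth becomes 4
  Position 4 ')': depth becomes 3
  Position 5 ')': depth becomes 2
  Position 6 '(': depth becomes 3
  Position 7 ')': depth becomes 2
  Position 8 '(': depth becomes 3
  Position 9 ')': depth becomes 2
  Position 10 ')': depth becomes 1
  Position 11 ')': depth becomes 0
  Position 12 '(': depth becomes 1
  Position 13 ')': depth becomes 0
  Position 14 '(': depth becomes 1
  Position 15 ')': depth becomes 0
Maximum depth reached: 4

4


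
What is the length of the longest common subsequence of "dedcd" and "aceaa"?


LCS of "dedcd" and "aceaa"
DP table:
           a    c    e    a    a
      0    0    0    0    0    0
  d   0    0    0    0    0    0
  e   0    0    0    1    1    1
  d   0    0    0    1    1    1
  c   0    0    1    1    1    1
  d   0    0    1    1    1    1
LCS length = dp[5][5] = 1

1


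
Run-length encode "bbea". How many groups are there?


Input: bbea
Scanning for consecutive runs:
  Group 1: 'b' x 2 (positions 0-1)
  Group 2: 'e' x 1 (positions 2-2)
  Group 3: 'a' x 1 (positions 3-3)
Total groups: 3

3


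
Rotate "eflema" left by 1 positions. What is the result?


Input: "eflema", rotate left by 1
First 1 characters: "e"
Remaining characters: "flema"
Concatenate remaining + first: "flema" + "e" = "flemae"

flemae


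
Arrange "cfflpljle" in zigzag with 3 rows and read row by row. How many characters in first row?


Zigzag "cfflpljle" into 3 rows:
Placing characters:
  'c' => row 0
  'f' => row 1
  'f' => row 2
  'l' => row 1
  'p' => row 0
  'l' => row 1
  'j' => row 2
  'l' => row 1
  'e' => row 0
Rows:
  Row 0: "cpe"
  Row 1: "flll"
  Row 2: "fj"
First row length: 3

3


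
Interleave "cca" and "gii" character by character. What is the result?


Interleaving "cca" and "gii":
  Position 0: 'c' from first, 'g' from second => "cg"
  Position 1: 'c' from first, 'i' from second => "ci"
  Position 2: 'a' from first, 'i' from second => "ai"
Result: cgciai

cgciai


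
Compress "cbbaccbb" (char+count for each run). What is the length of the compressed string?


Input: cbbaccbb
Runs:
  'c' x 1 => "c1"
  'b' x 2 => "b2"
  'a' x 1 => "a1"
  'c' x 2 => "c2"
  'b' x 2 => "b2"
Compressed: "c1b2a1c2b2"
Compressed length: 10

10


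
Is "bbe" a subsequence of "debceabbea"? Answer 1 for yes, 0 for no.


Check if "bbe" is a subsequence of "debceabbea"
Greedy scan:
  Position 0 ('d'): no match needed
  Position 1 ('e'): no match needed
  Position 2 ('b'): matches sub[0] = 'b'
  Position 3 ('c'): no match needed
  Position 4 ('e'): no match needed
  Position 5 ('a'): no match needed
  Position 6 ('b'): matches sub[1] = 'b'
  Position 7 ('b'): no match needed
  Position 8 ('e'): matches sub[2] = 'e'
  Position 9 ('a'): no match needed
All 3 characters matched => is a subsequence

1


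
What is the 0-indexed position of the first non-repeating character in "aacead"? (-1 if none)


Input: aacead
Character frequencies:
  'a': 3
  'c': 1
  'd': 1
  'e': 1
Scanning left to right for freq == 1:
  Position 0 ('a'): freq=3, skip
  Position 1 ('a'): freq=3, skip
  Position 2 ('c'): unique! => answer = 2

2


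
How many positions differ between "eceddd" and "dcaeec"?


Comparing "eceddd" and "dcaeec" position by position:
  Position 0: 'e' vs 'd' => DIFFER
  Position 1: 'c' vs 'c' => same
  Position 2: 'e' vs 'a' => DIFFER
  Position 3: 'd' vs 'e' => DIFFER
  Position 4: 'd' vs 'e' => DIFFER
  Position 5: 'd' vs 'c' => DIFFER
Positions that differ: 5

5


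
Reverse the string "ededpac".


Input: ededpac
Reading characters right to left:
  Position 6: 'c'
  Position 5: 'a'
  Position 4: 'p'
  Position 3: 'd'
  Position 2: 'e'
  Position 1: 'd'
  Position 0: 'e'
Reversed: capdede

capdede


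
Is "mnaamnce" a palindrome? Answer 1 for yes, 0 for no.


Input: mnaamnce
Reversed: ecnmaanm
  Compare pos 0 ('m') with pos 7 ('e'): MISMATCH
  Compare pos 1 ('n') with pos 6 ('c'): MISMATCH
  Compare pos 2 ('a') with pos 5 ('n'): MISMATCH
  Compare pos 3 ('a') with pos 4 ('m'): MISMATCH
Result: not a palindrome

0


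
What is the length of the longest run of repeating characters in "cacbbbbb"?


Input: "cacbbbbb"
Scanning for longest run:
  Position 1 ('a'): new char, reset run to 1
  Position 2 ('c'): new char, reset run to 1
  Position 3 ('b'): new char, reset run to 1
  Position 4 ('b'): continues run of 'b', length=2
  Position 5 ('b'): continues run of 'b', length=3
  Position 6 ('b'): continues run of 'b', length=4
  Position 7 ('b'): continues run of 'b', length=5
Longest run: 'b' with length 5

5


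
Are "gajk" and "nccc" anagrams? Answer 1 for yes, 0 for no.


Strings: "gajk", "nccc"
Sorted first:  agjk
Sorted second: cccn
Differ at position 0: 'a' vs 'c' => not anagrams

0


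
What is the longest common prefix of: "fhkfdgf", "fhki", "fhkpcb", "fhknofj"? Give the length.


Words: fhkfdgf, fhki, fhkpcb, fhknofj
  Position 0: all 'f' => match
  Position 1: all 'h' => match
  Position 2: all 'k' => match
  Position 3: ('f', 'i', 'p', 'n') => mismatch, stop
LCP = "fhk" (length 3)

3
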